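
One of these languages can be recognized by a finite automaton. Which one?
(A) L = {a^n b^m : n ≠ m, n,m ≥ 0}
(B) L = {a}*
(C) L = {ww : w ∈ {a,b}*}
(B) {a}*

(B) L = {a}* is regular.

This can be recognized by a finite automaton (DFA/NFA).
Regular expressions like {a}* define regular languages.

The other choices are not regular:
- {ww : w ∈ {a,b}*}: After pumping, the two halves no longer match
- {a^n b^m : n ≠ m, n,m ≥ 0}: After pumping a's, we can make n = m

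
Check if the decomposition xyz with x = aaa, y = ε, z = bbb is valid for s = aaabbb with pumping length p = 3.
Violated: |y| > 0

The decomposition x = aaa, y = ε, z = bbb for s = aaabbb with p = 3
violates the constraint: |y| > 0

|y| = 0, but the pumping lemma requires |y| > 0 (y must be non-empty).

Pumping lemma constraints:
1. xyz = s (decomposition is valid)
2. |xy| ≤ p
3. |y| > 0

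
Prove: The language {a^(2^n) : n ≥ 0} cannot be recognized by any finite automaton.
Assume for contradiction that L is regular, and let p ≥ 1 be the pumping length given by the pumping lemma.
Choose s = a^(2^p). Then s ∈ L and |s| = 2^p ≥ p.
By the pumping lemma, s = xyz for some x, y, z with |xy| ≤ p, |y| ≥ 1, and xy^i z ∈ L for every i ≥ 0.
Here y = a^k for some k with 1 ≤ k ≤ |xy| ≤ p, and p < 2^p.

Take i = 2: |xy²z| = 2^p + k.
Now 2^p < 2^p + k ≤ 2^p + p < 2^p + 2^p = 2^(p+1).
So |xy²z| lies strictly between the consecutive powers of two 2^p and 2^(p+1), hence is not a power of 2, and xy²z ∉ L.

This contradicts the pumping lemma, which requires xy^i z ∈ L for all i ≥ 0.
Hence L = {a^(2^n) : n ≥ 0} is not regular. ∎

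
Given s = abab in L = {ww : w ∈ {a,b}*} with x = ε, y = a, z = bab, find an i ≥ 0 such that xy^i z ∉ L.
i = 0

xy⁰z = ε · ε · bab = bab; bab has odd length 3, so it cannot be written as ww and is not in L.
(Other choices also work, e.g. i = 2, 3; only i = 1 is guaranteed to stay in L since xy¹z = s.)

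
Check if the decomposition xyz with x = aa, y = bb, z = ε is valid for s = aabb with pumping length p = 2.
Violated: |xy| ≤ p

The decomposition x = aa, y = bb, z = ε for s = aabb with p = 2
violates the constraint: |xy| ≤ p

|xy| = |aabb| = 4 > 2 = p. The decomposition puts too many characters in xy.

Pumping lemma constraints:
1. xyz = s (decomposition is valid)
2. |xy| ≤ p
3. |y| > 0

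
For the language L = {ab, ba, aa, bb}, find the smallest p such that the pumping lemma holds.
p = 3

For a finite language L, the pumping lemma holds vacuously if p > max|s| for s ∈ L.

The longest string in L = {ab, ba, aa, bb} has length 2.
If p = 3, then no string s ∈ L has |s| ≥ p, so the condition is vacuously true.

The minimum pumping length is p = 3.

Why no smaller p works: for any p ≤ 2, the longest string s ∈ L has |s| = 2 ≥ p, so it would
have to be pumpable; but pumping up (i = 2, 3, ...) produces ever longer strings, which cannot all lie in the
finite language L. So the pumping property fails for every p ≤ 2.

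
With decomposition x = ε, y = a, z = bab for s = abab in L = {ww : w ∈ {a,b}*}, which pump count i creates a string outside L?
i = 0

xy⁰z = ε · ε · bab = bab; bab has odd length 3, so it cannot be written as ww and is not in L.
(Other choices also work, e.g. i = 2, 3; only i = 1 is guaranteed to stay in L since xy¹z = s.)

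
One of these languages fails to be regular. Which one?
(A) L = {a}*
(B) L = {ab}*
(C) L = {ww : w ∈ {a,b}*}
(C) {ww : w ∈ {a,b}*}

(C) L = {ww : w ∈ {a,b}*} is NOT regular.

The pumping lemma can be used to prove this:
After pumping, the two halves no longer match

The other languages are regular because they can be recognized by finite automata.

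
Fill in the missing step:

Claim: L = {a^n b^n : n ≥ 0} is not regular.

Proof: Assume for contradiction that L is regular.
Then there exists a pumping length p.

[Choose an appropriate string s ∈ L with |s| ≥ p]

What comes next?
s = a^p b^p

This string is in L (has equal a's and b's) and has length 2p ≥ p.
Any decomposition xyz with |xy| ≤ p means y consists only of a's,
so pumping will unbalance the counts.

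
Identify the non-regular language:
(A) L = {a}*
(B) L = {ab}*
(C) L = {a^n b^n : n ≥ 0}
(C) {a^n b^n : n ≥ 0}

(C) L = {a^n b^n : n ≥ 0} is NOT regular.

The pumping lemma can be used to prove this:
After pumping, the number of a's and b's become unequal

The other languages are regular because they can be recognized by finite automata.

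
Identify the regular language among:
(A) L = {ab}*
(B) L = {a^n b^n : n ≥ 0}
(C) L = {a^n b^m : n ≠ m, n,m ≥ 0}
(A) {ab}*

(A) L = {ab}* is regular.

This can be recognized by a finite automaton (DFA/NFA).
Regular expressions like {ab}* define regular languages.

The other choices are not regular:
- {a^n b^n : n ≥ 0}: After pumping, the number of a's and b's become unequal
- {a^n b^m : n ≠ m, n,m ≥ 0}: After pumping a's, we can make n = m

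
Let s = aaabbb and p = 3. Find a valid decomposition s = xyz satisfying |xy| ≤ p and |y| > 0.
x = '', y = 'aaa', z = 'bbb'

For s = aaabbb and p = 3, one valid decomposition is:
- x = '' (length 0)
- y = 'aaa' (length 3)
- z = 'bbb' (length 3)

Verification:
- xyz = '' + 'aaa' + 'bbb' = aaabbb ✓
- |xy| = 3 ≤ 3 ✓
- |y| = 3 > 0 ✓

All pumping lemma constraints are satisfied.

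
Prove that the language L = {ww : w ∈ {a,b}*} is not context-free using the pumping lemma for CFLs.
Assume for contradiction that L is context-free, and let p ≥ 1 be the pumping length given by the pumping lemma for CFLs.
Choose s = a^p b^p a^p b^p. Then s ∈ L (take w = a^p b^p) and |s| = 4p ≥ p.
By the CFL pumping lemma, s = uvxyz for some u, v, x, y, z with |vxy| ≤ p, |vy| ≥ 1, and uv^i xy^i z ∈ L for every i ≥ 0.

Write s as four blocks A₁ B₁ A₂ B₂ with A₁ = A₂ = a^p and B₁ = B₂ = b^p. Since |vxy| ≤ p, the window vxy lies inside at most two adjacent blocks. Take i = 0 and let t = uxz, so |t| = 4p − |vy| with 1 ≤ |vy| ≤ p. If |t| is odd, t ∉ L immediately, so assume |vy| is even (hence |vy| ≥ 2) and |t|/2 = 2p − |vy|/2, which satisfies p ≤ |t|/2 ≤ 2p − 1.

Case 1 (vxy inside A₁B₁): t = a^(p−j) b^(p−l) a^p b^p with j + l = |vy|. The second half of t has length < 2p, so it is a suffix of the trailing a^p b^p and ends in b; the first half is a^(p−j) b^(p−l) a^((j+l)/2), which ends in a because (j+l)/2 ≥ 1. The halves differ, so t ∉ L.

Case 2 (vxy inside B₁A₂, straddling the middle): t = a^p b^(p−j) a^(p−l) b^p with j + l = |vy|. If t = ww, then w is a prefix of t of length ≥ p, so w begins with a^p; and w is a suffix of t of length ≥ p, so w ends with b^p. That forces |w| ≥ 2p, contradicting |w| = |t|/2 ≤ 2p − 1. So t ∉ L.

Case 3 (vxy inside A₂B₂): t = a^p b^p a^(p−j) b^(p−l) with j + l = |vy|. The first half of t is a prefix of a^p b^p, so it begins with a; the second half is b^((j+l)/2) a^(p−j) b^(p−l), which begins with b. The halves differ, so t ∉ L.

In every case uv⁰xy⁰z = uxz ∉ L.

This contradicts the CFL pumping lemma, which requires uv^i xy^i z ∈ L for all i ≥ 0.
Hence L = {ww : w ∈ {a,b}*} is not context-free. ∎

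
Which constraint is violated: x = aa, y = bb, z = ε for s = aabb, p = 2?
Violated: |xy| ≤ p

The decomposition x = aa, y = bb, z = ε for s = aabb with p = 2
violates the constraint: |xy| ≤ p

|xy| = |aabb| = 4 > 2 = p. The decomposition puts too many characters in xy.

Pumping lemma constraints:
1. xyz = s (decomposition is valid)
2. |xy| ≤ p
3. |y| > 0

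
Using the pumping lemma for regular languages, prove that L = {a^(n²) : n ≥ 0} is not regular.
Assume for contradiction that L is regular, and let p ≥ 1 be the pumping length given by the pumping lemma.
Choose s = a^(p²). Then s ∈ L and |s| = p² ≥ p.
By the pumping lemma, s = xyz for some x, y, z with |xy| ≤ p, |y| ≥ 1, and xy^i z ∈ L for every i ≥ 0.
Here y = a^k for some k with 1 ≤ k ≤ |xy| ≤ p.

Take i = 2: |xy²z| = p² + k.
Now p² < p² + k ≤ p² + p < p² + 2p + 1 = (p + 1)².
So |xy²z| lies strictly between the consecutive squares p² and (p + 1)², hence is not a perfect square, and xy²z ∉ L.

This contradicts the pumping lemma, which requires xy^i z ∈ L for all i ≥ 0.
Hence L = {a^(n²) : n ≥ 0} is not regular. ∎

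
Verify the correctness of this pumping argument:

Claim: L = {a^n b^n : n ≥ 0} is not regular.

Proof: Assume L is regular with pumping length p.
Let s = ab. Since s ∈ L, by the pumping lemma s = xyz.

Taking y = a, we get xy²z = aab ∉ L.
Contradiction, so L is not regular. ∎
The proof is INCORRECT.

Error: The string s = ab may be shorter than p.
The pumping lemma only applies to strings with |s| ≥ p, and p is not under our control.
We must choose s in terms of p, e.g. s = a^p b^p, to ensure |s| ≥ p.
(The proof also fixes one particular y; a valid argument must handle every decomposition with |xy| ≤ p and |y| ≥ 1 — for s = a^p b^p this forces y = a^k, and then xy²z = a^(p+k) b^p ∉ L.)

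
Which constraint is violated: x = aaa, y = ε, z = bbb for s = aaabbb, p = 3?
Violated: |y| > 0

The decomposition x = aaa, y = ε, z = bbb for s = aaabbb with p = 3
violates the constraint: |y| > 0

|y| = 0, but the pumping lemma requires |y| > 0 (y must be non-empty).

Pumping lemma constraints:
1. xyz = s (decomposition is valid)
2. |xy| ≤ p
3. |y| > 0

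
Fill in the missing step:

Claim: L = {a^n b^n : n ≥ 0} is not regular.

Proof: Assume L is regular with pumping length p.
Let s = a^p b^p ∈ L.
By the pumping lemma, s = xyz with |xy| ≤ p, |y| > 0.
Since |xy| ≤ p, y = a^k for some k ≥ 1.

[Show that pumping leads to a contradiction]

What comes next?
Consider xy²z = a^(p+k) b^p.

Since k ≥ 1, we have p + k > p.
So xy²z has more a's than b's: (p+k) a's vs p b's.
This means xy²z ∉ L because a^n b^n requires equal counts.

This contradicts the pumping lemma which states xy²z ∈ L.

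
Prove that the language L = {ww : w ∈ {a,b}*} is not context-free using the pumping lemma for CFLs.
Assume for contradiction that L is context-free, and let p ≥ 1 be the pumping length given by the pumping lemma for CFLs.
Choose s = a^p b^p a^p b^p. Then s ∈ L (take w = a^p b^p) and |s| = 4p ≥ p.
By the CFL pumping lemma, s = uvxyz for some u, v, x, y, z with |vxy| ≤ p, |vy| ≥ 1, and uv^i xy^i z ∈ L for every i ≥ 0.

Write s as four blocks A₁ B₁ A₂ B₂ with A₁ = A₂ = a^p and B₁ = B₂ = b^p. Since |vxy| ≤ p, the window vxy lies inside at most two adjacent blocks. Take i = 0 and let t = uxz, so |t| = 4p − |vy| with 1 ≤ |vy| ≤ p. If |t| is odd, t ∉ L immediately, so assume |vy| is even (hence |vy| ≥ 2) and |t|/2 = 2p − |vy|/2, which satisfies p ≤ |t|/2 ≤ 2p − 1.

Case 1 (vxy inside A₁B₁): t = a^(p−j) b^(p−l) a^p b^p with j + l = |vy|. The second half of t has length < 2p, so it is a suffix of the trailing a^p b^p and ends in b; the first half is a^(p−j) b^(p−l) a^((j+l)/2), which ends in a because (j+l)/2 ≥ 1. The halves differ, so t ∉ L.

Case 2 (vxy inside B₁A₂, straddling the middle): t = a^p b^(p−j) a^(p−l) b^p with j + l = |vy|. If t = ww, then w is a prefix of t of length ≥ p, so w begins with a^p; and w is a suffix of t of length ≥ p, so w ends with b^p. That forces |w| ≥ 2p, contradicting |w| = |t|/2 ≤ 2p − 1. So t ∉ L.

Case 3 (vxy inside A₂B₂): t = a^p b^p a^(p−j) b^(p−l) with j + l = |vy|. The first half of t is a prefix of a^p b^p, so it begins with a; the second half is b^((j+l)/2) a^(p−j) b^(p−l), which begins with b. The halves differ, so t ∉ L.

In every case uv⁰xy⁰z = uxz ∉ L.

This contradicts the CFL pumping lemma, which requires uv^i xy^i z ∈ L for all i ≥ 0.
Hence L = {ww : w ∈ {a,b}*} is not context-free. ∎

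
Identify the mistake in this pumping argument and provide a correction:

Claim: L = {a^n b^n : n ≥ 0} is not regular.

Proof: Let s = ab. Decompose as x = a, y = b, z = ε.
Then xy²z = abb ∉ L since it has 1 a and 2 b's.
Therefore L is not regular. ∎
Error: The string s = ab might be shorter than the pumping length p.

Correction: Choose s = a^p b^p to ensure |s| ≥ p. Also, the decomposition is wrong: with |xy| ≤ p, y cannot include b's when s starts with p a's.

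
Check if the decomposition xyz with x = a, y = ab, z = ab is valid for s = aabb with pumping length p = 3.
Violated: xyz = s

The decomposition x = a, y = ab, z = ab for s = aabb with p = 3
violates the constraint: xyz = s

xyz = 'a' + 'ab' + 'ab' = 'aabab' ≠ 'aabb' = s. The decomposition doesn't reconstruct s.

Pumping lemma constraints:
1. xyz = s (decomposition is valid)
2. |xy| ≤ p
3. |y| > 0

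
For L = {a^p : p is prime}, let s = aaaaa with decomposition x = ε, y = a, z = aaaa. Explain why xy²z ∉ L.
xy²z = aaaaaa ∉ L

Pumping with i = 2 replaces y = a by y² = aa:
- Original: s = xyz = aaaaa; aaaaa has length 5, which is prime, so it is in L
- Pumped: xy²z = ε · aa · aaaa = aaaaaa
- aaaaaa has length 6 = 2 × 3, which is not prime, so it is not in L

The pumping lemma would require xy²z ∈ L, so this decomposition yields a contradiction.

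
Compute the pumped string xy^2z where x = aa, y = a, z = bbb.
aaaabbb

Given x = 'aa', y = 'a', z = 'bbb' and i = 2:

xy^2z = x + y·y·...·y (2 times) + z
       = 'aa' + 'a'^2 + 'bbb'
       = 'aa' + 'aa' + 'bbb'
       = 'aaaabbb'

The pumped string is 'aaaabbb' with length 7.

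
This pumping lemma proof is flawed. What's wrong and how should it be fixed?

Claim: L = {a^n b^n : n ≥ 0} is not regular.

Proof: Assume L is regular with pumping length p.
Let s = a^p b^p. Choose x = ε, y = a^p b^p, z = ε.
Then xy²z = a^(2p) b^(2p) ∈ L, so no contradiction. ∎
Error: The decomposition violates |xy| ≤ p. With y = a^p b^p, |xy| = |y| = 2p > p. (The proof also miscomputes xy²z, which would be a^p b^p a^p b^p rather than a^(2p) b^(2p), and it wrongly treats one harmless decomposition as settling the matter — the prover does not get to choose the decomposition.)

Correction: The pumping lemma requires |xy| ≤ p, and the argument must handle every decomposition satisfying |xy| ≤ p, |y| ≥ 1. Since s starts with p a's, any such y consists only of a's, say y = a^k with k ≥ 1. Then xy²z = a^(p+k) b^p has unequal numbers of a's and b's, so xy²z ∉ L — the required contradiction.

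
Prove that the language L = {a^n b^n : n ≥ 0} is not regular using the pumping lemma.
Assume for contradiction that L is regular, and let p ≥ 1 be the pumping length given by the pumping lemma.
Choose s = a^p b^p. Then s ∈ L and |s| = 2p ≥ p.
By the pumping lemma, s = xyz for some x, y, z with |xy| ≤ p, |y| ≥ 1, and xy^i z ∈ L for every i ≥ 0.
Since |xy| ≤ p and the first p symbols of s are all a's, we must have y = a^k for some k with 1 ≤ k ≤ p.

Take i = 2: xy²z = a^(p + k) b^p.
This string has p + k a's but p b's, and p + k > p because k ≥ 1. So xy²z ∉ L.

This contradicts the pumping lemma, which requires xy^i z ∈ L for all i ≥ 0.
Hence L = {a^n b^n : n ≥ 0} is not regular. ∎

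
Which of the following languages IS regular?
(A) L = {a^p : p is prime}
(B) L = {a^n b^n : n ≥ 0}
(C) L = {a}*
(C) {a}*

(C) L = {a}* is regular.

This can be recognized by a finite automaton (DFA/NFA).
Regular expressions like {a}* define regular languages.

The other choices are not regular:
- {a^p : p is prime}: After pumping, the length becomes composite
- {a^n b^n : n ≥ 0}: After pumping, the number of a's and b's become unequal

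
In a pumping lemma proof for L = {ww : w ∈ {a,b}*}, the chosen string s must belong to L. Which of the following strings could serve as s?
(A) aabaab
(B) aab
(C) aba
(A) aabaab

The pumping lemma is applied to a string s that lies in L, so first check membership of each option:
- (A) aabaab splits into halves aab · aab, which are equal, so it is in L (w = aab) ✓
- (B) aab has odd length 3, so it cannot be written as ww and is not in L ✗
- (C) aba has odd length 3, so it cannot be written as ww and is not in L ✗

Only (A) aabaab is in L, so it is the only candidate that could play the role of s.
(In a complete proof one picks s in terms of the pumping length p so that |s| ≥ p is guaranteed; a fixed string like aabaab illustrates the shape of such an s.)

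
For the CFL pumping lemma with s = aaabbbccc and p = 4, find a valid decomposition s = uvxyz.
u='aa', v='a', x='bb', y='b', z='ccc'

For s = aaabbbccc with pumping length p = 4:

One valid decomposition:
- u = 'aa'
- v = 'a'
- x = 'bb'
- y = 'b'
- z = 'ccc'

Verification:
- uvxyz = 'aa' + 'a' + 'bb' + 'b' + 'ccc' = aaabbbccc ✓
- |vxy| = |'abbb'| = 4 ≤ 4 ✓
- |vy| = |'ab'| = 2 > 0 ✓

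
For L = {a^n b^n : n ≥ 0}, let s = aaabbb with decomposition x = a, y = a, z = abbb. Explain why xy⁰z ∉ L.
xy⁰z = aabbb ∉ L

Pumping with i = 0 replaces y = a by y⁰ = ε:
- Original: s = xyz = aaabbb; aaabbb = a^3 b^3 has equal counts (3 = 3), so it is in L
- Pumped: xy⁰z = a · ε · abbb = aabbb
- aabbb has 2 a's and 3 b's; 2 ≠ 3, so it is not in L

The pumping lemma would require xy⁰z ∈ L, so this decomposition yields a contradiction.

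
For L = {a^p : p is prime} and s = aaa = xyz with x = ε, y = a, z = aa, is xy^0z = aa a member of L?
Yes

xy⁰z = ε · ε · aa = aa.
aa has length 2, which is prime, so it is in L.
(A single pumped string landing in L is not a contradiction by itself; a non-regularity proof needs some i for which xy^i z ∉ L, for every admissible decomposition.)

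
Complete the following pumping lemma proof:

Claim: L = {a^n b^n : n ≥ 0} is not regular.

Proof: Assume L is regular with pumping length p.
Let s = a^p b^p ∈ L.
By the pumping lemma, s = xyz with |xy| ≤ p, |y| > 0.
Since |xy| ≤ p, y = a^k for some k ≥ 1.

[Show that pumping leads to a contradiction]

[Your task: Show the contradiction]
Consider xy²z = a^(p+k) b^p.

Since k ≥ 1, we have p + k > p.
So xy²z has more a's than b's: (p+k) a's vs p b's.
This means xy²z ∉ L because a^n b^n requires equal counts.

This contradicts the pumping lemma which states xy²z ∈ L.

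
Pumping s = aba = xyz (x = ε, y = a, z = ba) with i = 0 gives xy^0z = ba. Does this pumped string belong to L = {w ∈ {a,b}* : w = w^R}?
No

xy⁰z = ε · ε · ba = ba.
ba reversed is ab ≠ ba, so it is not a palindrome and is not in L.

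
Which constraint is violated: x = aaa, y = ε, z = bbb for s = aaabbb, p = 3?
Violated: |y| > 0

The decomposition x = aaa, y = ε, z = bbb for s = aaabbb with p = 3
violates the constraint: |y| > 0

|y| = 0, but the pumping lemma requires |y| > 0 (y must be non-empty).

Pumping lemma constraints:
1. xyz = s (decomposition is valid)
2. |xy| ≤ p
3. |y| > 0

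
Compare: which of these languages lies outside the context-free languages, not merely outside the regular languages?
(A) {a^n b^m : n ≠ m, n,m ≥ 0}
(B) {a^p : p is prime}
(B) {a^p : p is prime}

(B) {a^p : p is prime} requires the CFL pumping lemma.

- {a^n b^m : n ≠ m, n,m ≥ 0} is context-free (but not regular)
  • Can be shown non-regular with the regular pumping lemma
  • After pumping a's, we can make n = m

- {a^p : p is prime} is NOT context-free
  • Requires the CFL pumping lemma to prove
  • The CFL pumping lemma also fails because prime gaps are unbounded

The CFL pumping lemma is "stronger" in that it can prove non-membership
in the larger class of context-free languages.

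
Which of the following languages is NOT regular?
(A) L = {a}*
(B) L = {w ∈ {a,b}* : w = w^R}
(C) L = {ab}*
(B) {w ∈ {a,b}* : w = w^R}

(B) L = {w ∈ {a,b}* : w = w^R} is NOT regular.

The pumping lemma can be used to prove this:
After pumping, the string is no longer symmetric

The other languages are regular because they can be recognized by finite automata.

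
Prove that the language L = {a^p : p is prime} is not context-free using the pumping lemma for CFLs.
Assume for contradiction that L is context-free, and let p ≥ 1 be the pumping length given by the pumping lemma for CFLs.
Choose a prime q with q ≥ p and let s = a^q. Then s ∈ L and |s| = q ≥ p.
By the CFL pumping lemma, s = uvxyz for some u, v, x, y, z with |vxy| ≤ p, |vy| ≥ 1, and uv^i xy^i z ∈ L for every i ≥ 0.
All symbols are a's, so only lengths matter: let k = |vy|, with 1 ≤ k ≤ p. Then |uv^i xy^i z| = q + (i − 1)k.

Take i = q + 1: the length is q + qk = q(k + 1).
Both factors satisfy q ≥ 2 and k + 1 ≥ 2, so q(k + 1) is composite and uv^(q+1) xy^(q+1) z ∉ L.

This contradicts the CFL pumping lemma, which requires uv^i xy^i z ∈ L for all i ≥ 0.
Hence L = {a^p : p is prime} is not context-free. ∎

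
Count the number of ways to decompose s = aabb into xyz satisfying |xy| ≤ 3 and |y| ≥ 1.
6

For s = 'aabb' with pumping length p = 3:

Constraints: |xy| ≤ 3, |y| > 0

Valid decompositions (|xy| ≤ p, |y| ≥ 1):
  • x='', y='a', z='abb'
  • x='a', y='a', z='bb'
  • x='', y='aa', z='bb'
  • x='aa', y='b', z='b'
  • x='a', y='ab', z='b'
  • x='', y='aab', z='b'

Total count: 6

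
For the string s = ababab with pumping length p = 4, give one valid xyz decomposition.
x = 'a', y = 'ba', z = 'bab'

For s = ababab and p = 4, one valid decomposition is:
- x = 'a' (length 1)
- y = 'ba' (length 2)
- z = 'bab' (length 3)

Verification:
- xyz = 'a' + 'ba' + 'bab' = ababab ✓
- |xy| = 3 ≤ 4 ✓
- |y| = 2 > 0 ✓

All pumping lemma constraints are satisfied.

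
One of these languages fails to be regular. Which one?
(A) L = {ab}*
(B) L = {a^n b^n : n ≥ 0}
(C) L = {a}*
(B) {a^n b^n : n ≥ 0}

(B) L = {a^n b^n : n ≥ 0} is NOT regular.

The pumping lemma can be used to prove this:
After pumping, the number of a's and b's become unequal

The other languages are regular because they can be recognized by finite automata.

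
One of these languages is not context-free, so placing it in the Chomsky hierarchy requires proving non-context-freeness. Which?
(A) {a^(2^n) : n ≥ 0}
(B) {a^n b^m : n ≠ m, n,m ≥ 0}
(A) {a^(2^n) : n ≥ 0}

(A) {a^(2^n) : n ≥ 0} requires the CFL pumping lemma.

- {a^n b^m : n ≠ m, n,m ≥ 0} is context-free (but not regular)
  • Can be shown non-regular with the regular pumping lemma
  • After pumping a's, we can make n = m

- {a^(2^n) : n ≥ 0} is NOT context-free
  • Requires the CFL pumping lemma to prove
  • Gaps between powers of 2 grow exponentially

The CFL pumping lemma is "stronger" in that it can prove non-membership
in the larger class of context-free languages.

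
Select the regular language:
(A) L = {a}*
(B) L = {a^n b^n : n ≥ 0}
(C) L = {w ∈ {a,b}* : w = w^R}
(A) {a}*

(A) L = {a}* is regular.

This can be recognized by a finite automaton (DFA/NFA).
Regular expressions like {a}* define regular languages.

The other choices are not regular:
- {a^n b^n : n ≥ 0}: After pumping, the number of a's and b's become unequal
- {w ∈ {a,b}* : w = w^R}: After pumping, the string is no longer symmetric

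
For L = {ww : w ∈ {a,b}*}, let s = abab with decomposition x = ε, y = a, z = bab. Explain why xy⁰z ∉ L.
xy⁰z = bab ∉ L

Pumping with i = 0 replaces y = a by y⁰ = ε:
- Original: s = xyz = abab; abab splits into halves ab · ab, which are equal, so it is in L (w = ab)
- Pumped: xy⁰z = ε · ε · bab = bab
- bab has odd length 3, so it cannot be written as ww and is not in L

The pumping lemma would require xy⁰z ∈ L, so this decomposition yields a contradiction.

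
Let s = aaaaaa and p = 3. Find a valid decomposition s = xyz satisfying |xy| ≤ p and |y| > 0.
x = '', y = 'a', z = 'aaaaa'

For s = aaaaaa and p = 3, one valid decomposition is:
- x = '' (length 0)
- y = 'a' (length 1)
- z = 'aaaaa' (length 5)

Verification:
- xyz = '' + 'a' + 'aaaaa' = aaaaaa ✓
- |xy| = 1 ≤ 3 ✓
- |y| = 1 > 0 ✓

All pumping lemma constraints are satisfied.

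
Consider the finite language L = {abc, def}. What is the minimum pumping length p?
p = 4

For a finite language L, the pumping lemma holds vacuously if p > max|s| for s ∈ L.

The longest string in L = {abc, def} has length 3.
If p = 4, then no string s ∈ L has |s| ≥ p, so the condition is vacuously true.

The minimum pumping length is p = 4.

Why no smaller p works: for any p ≤ 3, the longest string s ∈ L has |s| = 3 ≥ p, so it would
have to be pumpable; but pumping up (i = 2, 3, ...) produces ever longer strings, which cannot all lie in the
finite language L. So the pumping property fails for every p ≤ 3.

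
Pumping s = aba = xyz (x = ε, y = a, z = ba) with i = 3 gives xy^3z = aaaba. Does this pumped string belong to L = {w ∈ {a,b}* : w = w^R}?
No

xy³z = ε · aaa · ba = aaaba.
aaaba reversed is abaaa ≠ aaaba, so it is not a palindrome and is not in L.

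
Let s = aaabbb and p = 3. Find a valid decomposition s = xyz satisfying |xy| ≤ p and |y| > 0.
x = '', y = 'aa', z = 'abbb'

For s = aaabbb and p = 3, one valid decomposition is:
- x = '' (length 0)
- y = 'aa' (length 2)
- z = 'abbb' (length 4)

Verification:
- xyz = '' + 'aa' + 'abbb' = aaabbb ✓
- |xy| = 2 ≤ 3 ✓
- |y| = 2 > 0 ✓

All pumping lemma constraints are satisfied.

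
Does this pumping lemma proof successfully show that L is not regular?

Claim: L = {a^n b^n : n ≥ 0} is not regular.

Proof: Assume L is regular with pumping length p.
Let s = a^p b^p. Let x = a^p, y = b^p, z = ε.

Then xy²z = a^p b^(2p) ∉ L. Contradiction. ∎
The proof is INCORRECT.

Error: The decomposition violates |xy| ≤ p.
With x = a^p and y = b^p, we have |xy| = 2p > p.
The pumping lemma requires |xy| ≤ p, so y must be within the first p characters.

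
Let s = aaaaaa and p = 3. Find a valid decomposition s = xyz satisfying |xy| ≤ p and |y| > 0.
x = '', y = 'aa', z = 'aaaa'

For s = aaaaaa and p = 3, one valid decomposition is:
- x = '' (length 0)
- y = 'aa' (length 2)
- z = 'aaaa' (length 4)

Verification:
- xyz = '' + 'aa' + 'aaaa' = aaaaaa ✓
- |xy| = 2 ≤ 3 ✓
- |y| = 2 > 0 ✓

All pumping lemma constraints are satisfied.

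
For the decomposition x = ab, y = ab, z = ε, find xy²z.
ababab

Given x = 'ab', y = 'ab', z = '' and i = 2:

xy^2z = x + y·y·...·y (2 times) + z
       = 'ab' + 'ab'^2 + ''
       = 'ab' + 'abab' + ''
       = 'ababab'

The pumped string is 'ababab' with length 6.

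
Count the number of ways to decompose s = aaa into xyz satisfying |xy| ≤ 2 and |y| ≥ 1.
3

For s = 'aaa' with pumping length p = 2:

Constraints: |xy| ≤ 2, |y| > 0

Valid decompositions (|xy| ≤ p, |y| ≥ 1):
  • x='', y='a', z='aa'
  • x='a', y='a', z='a'
  • x='', y='aa', z='a'

Total count: 3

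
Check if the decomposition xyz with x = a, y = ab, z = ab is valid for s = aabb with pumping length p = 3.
Violated: xyz = s

The decomposition x = a, y = ab, z = ab for s = aabb with p = 3
violates the constraint: xyz = s

xyz = 'a' + 'ab' + 'ab' = 'aabab' ≠ 'aabb' = s. The decomposition doesn't reconstruct s.

Pumping lemma constraints:
1. xyz = s (decomposition is valid)
2. |xy| ≤ p
3. |y| > 0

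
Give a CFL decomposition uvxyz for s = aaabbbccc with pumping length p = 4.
u='aa', v='a', x='bb', y='b', z='ccc'

For s = aaabbbccc with pumping length p = 4:

One valid decomposition:
- u = 'aa'
- v = 'a'
- x = 'bb'
- y = 'b'
- z = 'ccc'

Verification:
- uvxyz = 'aa' + 'a' + 'bb' + 'b' + 'ccc' = aaabbbccc ✓
- |vxy| = |'abbb'| = 4 ≤ 4 ✓
- |vy| = |'ab'| = 2 > 0 ✓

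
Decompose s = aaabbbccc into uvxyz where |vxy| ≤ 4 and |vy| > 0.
u='aa', v='a', x='bb', y='b', z='ccc'

For s = aaabbbccc with pumping length p = 4:

One valid decomposition:
- u = 'aa'
- v = 'a'
- x = 'bb'
- y = 'b'
- z = 'ccc'

Verification:
- uvxyz = 'aa' + 'a' + 'bb' + 'b' + 'ccc' = aaabbbccc ✓
- |vxy| = |'abbb'| = 4 ≤ 4 ✓
- |vy| = |'ab'| = 2 > 0 ✓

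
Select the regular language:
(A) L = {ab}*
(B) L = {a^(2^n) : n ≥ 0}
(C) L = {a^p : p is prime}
(A) {ab}*

(A) L = {ab}* is regular.

This can be recognized by a finite automaton (DFA/NFA).
Regular expressions like {ab}* define regular languages.

The other choices are not regular:
- {a^p : p is prime}: After pumping, the length becomes composite
- {a^(2^n) : n ≥ 0}: After pumping, length is no longer a power of 2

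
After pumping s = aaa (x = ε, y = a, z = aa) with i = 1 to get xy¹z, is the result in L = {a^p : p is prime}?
Yes

xy¹z = ε · a · aa = aaa.
aaa has length 3, which is prime, so it is in L.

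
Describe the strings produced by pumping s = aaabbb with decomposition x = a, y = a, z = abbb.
{xy^i z : i ≥ 0} = {a^(2+i) b^3 : i ≥ 0} = {aabbb, aaabbb, aaaabbb, ...}

With x = a, y = a, z = abbb: Starting with aaabbb and pumping the second 'a', we get strings with 2+i a's followed by 3 b's for i = 0, 1, 2, ...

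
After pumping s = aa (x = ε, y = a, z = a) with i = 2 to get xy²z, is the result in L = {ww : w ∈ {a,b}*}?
No

xy²z = ε · aa · a = aaa.
aaa has odd length 3, so it cannot be written as ww and is not in L.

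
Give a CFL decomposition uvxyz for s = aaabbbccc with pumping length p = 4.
u='aa', v='a', x='bb', y='b', z='ccc'

For s = aaabbbccc with pumping length p = 4:

One valid decomposition:
- u = 'aa'
- v = 'a'
- x = 'bb'
- y = 'b'
- z = 'ccc'

Verification:
- uvxyz = 'aa' + 'a' + 'bb' + 'b' + 'ccc' = aaabbbccc ✓
- |vxy| = |'abbb'| = 4 ≤ 4 ✓
- |vy| = |'ab'| = 2 > 0 ✓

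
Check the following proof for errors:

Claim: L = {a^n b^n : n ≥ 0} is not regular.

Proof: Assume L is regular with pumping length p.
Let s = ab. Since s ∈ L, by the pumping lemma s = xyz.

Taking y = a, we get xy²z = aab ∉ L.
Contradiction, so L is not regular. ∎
The proof is INCORRECT.

Error: The string s = ab may be shorter than p.
The pumping lemma only applies to strings with |s| ≥ p, and p is not under our control.
We must choose s in terms of p, e.g. s = a^p b^p, to ensure |s| ≥ p.
(The proof also fixes one particular y; a valid argument must handle every decomposition with |xy| ≤ p and |y| ≥ 1 — for s = a^p b^p this forces y = a^k, and then xy²z = a^(p+k) b^p ∉ L.)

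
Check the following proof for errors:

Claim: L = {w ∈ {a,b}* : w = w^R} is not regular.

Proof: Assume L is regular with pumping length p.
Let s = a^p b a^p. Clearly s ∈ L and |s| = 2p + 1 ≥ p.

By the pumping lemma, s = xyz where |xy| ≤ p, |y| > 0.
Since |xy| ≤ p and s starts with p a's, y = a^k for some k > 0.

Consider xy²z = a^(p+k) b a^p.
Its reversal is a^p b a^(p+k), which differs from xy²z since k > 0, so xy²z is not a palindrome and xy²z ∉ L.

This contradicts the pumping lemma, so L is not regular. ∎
The proof is correct.

This proof is valid because:
1. s = a^p b a^p is in L and is chosen in terms of p, so |s| ≥ p holds for every p
2. The decomposition analysis is correct: |xy| ≤ p forces y to lie inside the leading a's
3. The contradiction is valid: a^(p+k) b a^p has more a's before the b than after it, so it is not a palindrome
4. The conclusion follows logically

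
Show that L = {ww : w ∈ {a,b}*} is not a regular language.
Assume for contradiction that L is regular, and let p ≥ 1 be the pumping length given by the pumping lemma.
Choose s = a^p b a^p b. Then s ∈ L (take w = a^p b) and |s| = 2p + 2 ≥ p.
By the pumping lemma, s = xyz for some x, y, z with |xy| ≤ p, |y| ≥ 1, and xy^i z ∈ L for every i ≥ 0.
Since |xy| ≤ p and the first p symbols of s are all a's, y = a^k for some k with 1 ≤ k ≤ p.

Take i = 2: t = xy²z = a^(p + k) b a^p b.
Suppose t = uu for some string u. The string t contains exactly two b's and ends in b, so u contains exactly one b and ends in b; hence u = a^j b for some j, and uu = a^j b a^j b. Comparing with t = a^(p + k) b a^p b forces j = p + k (first block) and j = p (second block), which is impossible since k ≥ 1. So t ∉ L.

This contradicts the pumping lemma, which requires xy^i z ∈ L for all i ≥ 0.
Hence L = {ww : w ∈ {a,b}*} is not regular. ∎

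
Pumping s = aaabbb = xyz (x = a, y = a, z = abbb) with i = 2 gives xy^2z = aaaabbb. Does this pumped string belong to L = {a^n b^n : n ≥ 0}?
No

xy²z = a · aa · abbb = aaaabbb.
aaaabbb has 4 a's and 3 b's; 4 ≠ 3, so it is not in L.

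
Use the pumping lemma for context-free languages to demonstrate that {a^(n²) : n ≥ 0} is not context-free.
Assume for contradiction that L is context-free, and let p ≥ 1 be the pumping length given by the pumping lemma for CFLs.
Choose s = a^(p²). Then s ∈ L and |s| = p² ≥ p.
By the CFL pumping lemma, s = uvxyz for some u, v, x, y, z with |vxy| ≤ p, |vy| ≥ 1, and uv^i xy^i z ∈ L for every i ≥ 0.
All symbols are a's, so only lengths matter: let k = |vy|, with 1 ≤ k ≤ |vxy| ≤ p.

Take i = 2: |uv²xy²z| = p² + k, and p² < p² + k ≤ p² + p < (p + 1)².
So the length lies strictly between consecutive squares and is not a perfect square; uv²xy²z ∉ L.

This contradicts the CFL pumping lemma, which requires uv^i xy^i z ∈ L for all i ≥ 0.
Hence L = {a^(n²) : n ≥ 0} is not context-free. ∎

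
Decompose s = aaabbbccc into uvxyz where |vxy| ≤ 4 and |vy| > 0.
u='aa', v='a', x='bb', y='b', z='ccc'

For s = aaabbbccc with pumping length p = 4:

One valid decomposition:
- u = 'aa'
- v = 'a'
- x = 'bb'
- y = 'b'
- z = 'ccc'

Verification:
- uvxyz = 'aa' + 'a' + 'bb' + 'b' + 'ccc' = aaabbbccc ✓
- |vxy| = |'abbb'| = 4 ≤ 4 ✓
- |vy| = |'ab'| = 2 > 0 ✓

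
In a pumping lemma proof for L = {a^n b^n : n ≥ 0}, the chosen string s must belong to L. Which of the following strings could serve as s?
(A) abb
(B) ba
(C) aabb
(C) aabb

The pumping lemma is applied to a string s that lies in L, so first check membership of each option:
- (A) abb has 1 a's and 2 b's; 1 ≠ 2, so it is not in L ✗
- (B) ba has an a after a b, so it is not of the form a^n b^n and is not in L ✗
- (C) aabb = a^2 b^2 has equal counts (2 = 2), so it is in L ✓

Only (C) aabb is in L, so it is the only candidate that could play the role of s.
(In a complete proof one picks s in terms of the pumping length p so that |s| ≥ p is guaranteed; a fixed string like aabb illustrates the shape of such an s.)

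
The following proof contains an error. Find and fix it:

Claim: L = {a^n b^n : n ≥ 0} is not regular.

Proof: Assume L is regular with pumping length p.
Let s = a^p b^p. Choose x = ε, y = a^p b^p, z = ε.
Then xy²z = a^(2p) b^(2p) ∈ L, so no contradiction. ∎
Error: The decomposition violates |xy| ≤ p. With y = a^p b^p, |xy| = |y| = 2p > p. (The proof also miscomputes xy²z, which would be a^p b^p a^p b^p rather than a^(2p) b^(2p), and it wrongly treats one harmless decomposition as settling the matter — the prover does not get to choose the decomposition.)

Correction: The pumping lemma requires |xy| ≤ p, and the argument must handle every decomposition satisfying |xy| ≤ p, |y| ≥ 1. Since s starts with p a's, any such y consists only of a's, say y = a^k with k ≥ 1. Then xy²z = a^(p+k) b^p has unequal numbers of a's and b's, so xy²z ∉ L — the required contradiction.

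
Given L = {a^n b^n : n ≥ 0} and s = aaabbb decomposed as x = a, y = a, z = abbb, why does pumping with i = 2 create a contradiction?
xy²z = aaaabbb ∉ L

Pumping with i = 2 replaces y = a by y² = aa:
- Original: s = xyz = aaabbb; aaabbb = a^3 b^3 has equal counts (3 = 3), so it is in L
- Pumped: xy²z = a · aa · abbb = aaaabbb
- aaaabbb has 4 a's and 3 b's; 4 ≠ 3, so it is not in L

The pumping lemma would require xy²z ∈ L, so this decomposition yields a contradiction.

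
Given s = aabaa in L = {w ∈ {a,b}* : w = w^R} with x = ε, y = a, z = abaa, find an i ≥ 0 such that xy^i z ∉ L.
i = 2

xy²z = ε · aa · abaa = aaabaa; aaabaa reversed is aabaaa ≠ aaabaa, so it is not a palindrome and is not in L.
(Other choices also work, e.g. i = 0, 3; only i = 1 is guaranteed to stay in L since xy¹z = s.)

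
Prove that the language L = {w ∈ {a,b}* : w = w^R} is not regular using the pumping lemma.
Assume for contradiction that L is regular, and let p ≥ 1 be the pumping length given by the pumping lemma.
Choose s = a^p b a^p. Then s ∈ L (it reads the same in both directions) and |s| = 2p + 1 ≥ p.
By the pumping lemma, s = xyz for some x, y, z with |xy| ≤ p, |y| ≥ 1, and xy^i z ∈ L for every i ≥ 0.
Since |xy| ≤ p and the first p symbols of s are all a's, y = a^k for some k with 1 ≤ k ≤ p.

Take i = 2: xy²z = a^(p + k) b a^p.
Its reversal is a^p b a^(p + k). These differ because the block of a's before the unique b has length p + k in one and p in the other, and p + k ≠ p since k ≥ 1. So xy²z is not a palindrome, i.e. xy²z ∉ L.

This contradicts the pumping lemma, which requires xy^i z ∈ L for all i ≥ 0.
Hence L = {w ∈ {a,b}* : w = w^R} is not regular. ∎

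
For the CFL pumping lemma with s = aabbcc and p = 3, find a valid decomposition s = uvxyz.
u='aa', v='b', x='b', y='c', z='c'

For s = aabbcc with pumping length p = 3:

One valid decomposition:
- u = 'aa'
- v = 'b'
- x = 'b'
- y = 'c'
- z = 'c'

Verification:
- uvxyz = 'aa' + 'b' + 'b' + 'c' + 'c' = aabbcc ✓
- |vxy| = |'bbc'| = 3 ≤ 3 ✓
- |vy| = |'bc'| = 2 > 0 ✓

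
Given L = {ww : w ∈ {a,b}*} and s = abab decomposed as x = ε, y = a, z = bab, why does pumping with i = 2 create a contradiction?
xy²z = aabab ∉ L

Pumping with i = 2 replaces y = a by y² = aa:
- Original: s = xyz = abab; abab splits into halves ab · ab, which are equal, so it is in L (w = ab)
- Pumped: xy²z = ε · aa · bab = aabab
- aabab has odd length 5, so it cannot be written as ww and is not in L

The pumping lemma would require xy²z ∈ L, so this decomposition yields a contradiction.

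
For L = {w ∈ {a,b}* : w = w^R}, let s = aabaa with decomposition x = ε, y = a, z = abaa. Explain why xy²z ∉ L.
xy²z = aaabaa ∉ L

Pumping with i = 2 replaces y = a by y² = aa:
- Original: s = xyz = aabaa; aabaa reversed is aabaa, the same string, so it is a palindrome and is in L
- Pumped: xy²z = ε · aa · abaa = aaabaa
- aaabaa reversed is aabaaa ≠ aaabaa, so it is not a palindrome and is not in L

The pumping lemma would require xy²z ∈ L, so this decomposition yields a contradiction.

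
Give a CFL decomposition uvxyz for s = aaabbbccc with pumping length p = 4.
u='aa', v='a', x='bb', y='b', z='ccc'

For s = aaabbbccc with pumping length p = 4:

One valid decomposition:
- u = 'aa'
- v = 'a'
- x = 'bb'
- y = 'b'
- z = 'ccc'

Verification:
- uvxyz = 'aa' + 'a' + 'bb' + 'b' + 'ccc' = aaabbbccc ✓
- |vxy| = |'abbb'| = 4 ≤ 4 ✓
- |vy| = |'ab'| = 2 > 0 ✓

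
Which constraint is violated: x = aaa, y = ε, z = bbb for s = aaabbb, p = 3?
Violated: |y| > 0

The decomposition x = aaa, y = ε, z = bbb for s = aaabbb with p = 3
violates the constraint: |y| > 0

|y| = 0, but the pumping lemma requires |y| > 0 (y must be non-empty).

Pumping lemma constraints:
1. xyz = s (decomposition is valid)
2. |xy| ≤ p
3. |y| > 0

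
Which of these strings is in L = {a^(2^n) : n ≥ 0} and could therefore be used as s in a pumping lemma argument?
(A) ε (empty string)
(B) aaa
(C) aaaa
(C) aaaa

The pumping lemma is applied to a string s that lies in L, so first check membership of each option:
- (A) ε has length 0, which is not a power of 2, so it is not in L ✗
- (B) aaa has length 3, strictly between 2^1 = 2 and 2^2 = 4, so it is not in L ✗
- (C) aaaa has length 4 = 2^2, so it is in L ✓

Only (C) aaaa is in L, so it is the only candidate that could play the role of s.
(In a complete proof one picks s in terms of the pumping length p so that |s| ≥ p is guaranteed; a fixed string like aaaa illustrates the shape of such an s.)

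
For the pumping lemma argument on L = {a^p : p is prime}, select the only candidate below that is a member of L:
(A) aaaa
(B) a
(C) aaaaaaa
(C) aaaaaaa

The pumping lemma is applied to a string s that lies in L, so first check membership of each option:
- (A) aaaa has length 4 = 2 × 2, which is not prime, so it is not in L ✗
- (B) a has length 1, which is not prime, so it is not in L ✗
- (C) aaaaaaa has length 7, which is prime, so it is in L ✓

Only (C) aaaaaaa is in L, so it is the only candidate that could play the role of s.
(In a complete proof one picks s in terms of the pumping length p so that |s| ≥ p is guaranteed; a fixed string like aaaaaaa illustrates the shape of such an s.)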